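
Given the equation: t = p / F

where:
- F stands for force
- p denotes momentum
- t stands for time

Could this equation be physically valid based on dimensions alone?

Yes

F (force) has dimensions [L M T^-2].
p (momentum) has dimensions [L M T^-1].
t (time) has dimensions [T].

Left side: [T]
Right side: [T]

Both sides have the same dimensions, so the equation is dimensionally consistent.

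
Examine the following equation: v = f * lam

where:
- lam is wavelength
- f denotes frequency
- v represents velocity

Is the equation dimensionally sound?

Yes

lam (wavelength) has dimensions [L].
f (frequency) has dimensions [T^-1].
v (velocity) has dimensions [L T^-1].

Left side: [L T^-1]
Right side: [L T^-1]

Both sides have the same dimensions, so the equation is dimensionally consistent.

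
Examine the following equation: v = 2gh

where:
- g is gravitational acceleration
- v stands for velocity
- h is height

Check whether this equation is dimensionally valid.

No

g (gravitational acceleration) has dimensions [L T^-2].
v (velocity) has dimensions [L T^-1].
h (height) has dimensions [L].

Left side: [L T^-1]
Right side: [L^2 T^-2]

The two sides have different dimensions, so the equation is NOT dimensionally consistent.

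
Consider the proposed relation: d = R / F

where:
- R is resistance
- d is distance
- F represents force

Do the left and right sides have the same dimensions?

No

R (resistance) has dimensions [I^-2 L^2 M T^-3].
d (distance) has dimensions [L].
F (force) has dimensions [L M T^-2].

Left side: [L]
Right side: [I^-2 L T^-1]

The two sides have different dimensions, so the equation is NOT dimensionally consistent.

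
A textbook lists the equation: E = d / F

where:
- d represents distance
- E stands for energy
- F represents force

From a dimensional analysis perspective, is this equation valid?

No

d (distance) has dimensions [L].
E (energy) has dimensions [L^2 M T^-2].
F (force) has dimensions [L M T^-2].

Left side: [L^2 M T^-2]
Right side: [M^-1 T^2]

The two sides have different dimensions, so the equation is NOT dimensionally consistent.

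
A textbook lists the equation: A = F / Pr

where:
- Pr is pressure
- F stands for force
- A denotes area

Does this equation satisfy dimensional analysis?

Yes

Pr (pressure) has dimensions [L^-1 M T^-2].
F (force) has dimensions [L M T^-2].
A (area) has dimensions [L^2].

Left side: [L^2]
Right side: [L^2]

Both sides have the same dimensions, so the equation is dimensionally consistent.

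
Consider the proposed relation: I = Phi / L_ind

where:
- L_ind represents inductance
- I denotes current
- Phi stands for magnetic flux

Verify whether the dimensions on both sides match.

Yes

L_ind (inductance) has dimensions [I^-2 L^2 M T^-2].
I (current) has dimensions [I].
Phi (magnetic flux) has dimensions [I^-1 L^2 M T^-2].

Left side: [I]
Right side: [I]

Both sides have the same dimensions, so the equation is dimensionally consistent.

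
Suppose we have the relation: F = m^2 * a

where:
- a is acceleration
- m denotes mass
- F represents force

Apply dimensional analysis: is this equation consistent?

No

a (acceleration) has dimensions [L T^-2].
m (mass) has dimensions [M].
F (force) has dimensions [L M T^-2].

Left side: [L M T^-2]
Right side: [L M^2 T^-2]

The two sides have different dimensions, so the equation is NOT dimensionally consistent.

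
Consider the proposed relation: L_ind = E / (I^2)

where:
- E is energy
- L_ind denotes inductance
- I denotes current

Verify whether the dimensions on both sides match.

Yes

E (energy) has dimensions [L^2 M T^-2].
L_ind (inductance) has dimensions [I^-2 L^2 M T^-2].
I (current) has dimensions [I].

Left side: [I^-2 L^2 M T^-2]
Right side: [I^-2 L^2 M T^-2]

Both sides have the same dimensions, so the equation is dimensionally consistent.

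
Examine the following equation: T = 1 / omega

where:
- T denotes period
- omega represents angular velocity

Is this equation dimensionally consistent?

Yes

T (period) has dimensions [T].
omega (angular velocity) has dimensions [T^-1].

Left side: [T]
Right side: [T]

Both sides have the same dimensions, so the equation is dimensionally consistent.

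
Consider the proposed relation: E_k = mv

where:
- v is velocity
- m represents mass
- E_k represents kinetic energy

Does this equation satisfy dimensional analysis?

No

v (velocity) has dimensions [L T^-1].
m (mass) has dimensions [M].
E_k (kinetic energy) has dimensions [L^2 M T^-2].

Left side: [L^2 M T^-2]
Right side: [L M T^-1]

The two sides have different dimensions, so the equation is NOT dimensionally consistent.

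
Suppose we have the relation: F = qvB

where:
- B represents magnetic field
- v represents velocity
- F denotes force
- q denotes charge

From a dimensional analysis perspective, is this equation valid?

Yes

B (magnetic field) has dimensions [I^-1 M T^-2].
v (velocity) has dimensions [L T^-1].
F (force) has dimensions [L M T^-2].
q (charge) has dimensions [I T].

Left side: [L M T^-2]
Right side: [L M T^-2]

Both sides have the same dimensions, so the equation is dimensionally consistent.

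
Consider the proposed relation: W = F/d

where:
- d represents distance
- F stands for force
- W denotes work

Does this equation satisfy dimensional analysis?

No

d (distance) has dimensions [L].
F (force) has dimensions [L M T^-2].
W (work) has dimensions [L^2 M T^-2].

Left side: [L^2 M T^-2]
Right side: [M T^-2]

The two sides have different dimensions, so the equation is NOT dimensionally consistent.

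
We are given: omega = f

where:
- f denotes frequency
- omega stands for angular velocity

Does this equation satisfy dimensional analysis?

Yes

f (frequency) has dimensions [T^-1].
omega (angular velocity) has dimensions [T^-1].

Left side: [T^-1]
Right side: [T^-1]

Both sides have the same dimensions, so the equation is dimensionally consistent.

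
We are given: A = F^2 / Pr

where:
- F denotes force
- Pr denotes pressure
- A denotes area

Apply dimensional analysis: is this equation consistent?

No

F (force) has dimensions [L M T^-2].
Pr (pressure) has dimensions [L^-1 M T^-2].
A (area) has dimensions [L^2].

Left side: [L^2]
Right side: [L^3 M T^-2]

The two sides have different dimensions, so the equation is NOT dimensionally consistent.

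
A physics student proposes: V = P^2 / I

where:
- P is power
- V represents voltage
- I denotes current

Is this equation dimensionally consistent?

No

P (power) has dimensions [L^2 M T^-3].
V (voltage) has dimensions [I^-1 L^2 M T^-3].
I (current) has dimensions [I].

Left side: [I^-1 L^2 M T^-3]
Right side: [I^-1 L^4 M^2 T^-6]

The two sides have different dimensions, so the equation is NOT dimensionally consistent.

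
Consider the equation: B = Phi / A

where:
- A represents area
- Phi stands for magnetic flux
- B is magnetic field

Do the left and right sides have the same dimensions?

Yes

A (area) has dimensions [L^2].
Phi (magnetic flux) has dimensions [I^-1 L^2 M T^-2].
B (magnetic field) has dimensions [I^-1 M T^-2].

Left side: [I^-1 M T^-2]
Right side: [I^-1 M T^-2]

Both sides have the same dimensions, so the equation is dimensionally consistent.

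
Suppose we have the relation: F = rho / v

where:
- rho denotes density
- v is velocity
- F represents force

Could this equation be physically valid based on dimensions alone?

No

rho (density) has dimensions [L^-3 M].
v (velocity) has dimensions [L T^-1].
F (force) has dimensions [L M T^-2].

Left side: [L M T^-2]
Right side: [L^-4 M T]

The two sides have different dimensions, so the equation is NOT dimensionally consistent.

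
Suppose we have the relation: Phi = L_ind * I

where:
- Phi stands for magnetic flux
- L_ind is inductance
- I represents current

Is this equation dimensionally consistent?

Yes

Phi (magnetic flux) has dimensions [I^-1 L^2 M T^-2].
L_ind (inductance) has dimensions [I^-2 L^2 M T^-2].
I (current) has dimensions [I].

Left side: [I^-1 L^2 M T^-2]
Right side: [I^-1 L^2 M T^-2]

Both sides have the same dimensions, so the equation is dimensionally consistent.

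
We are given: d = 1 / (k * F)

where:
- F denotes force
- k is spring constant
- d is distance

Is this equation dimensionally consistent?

No

F (force) has dimensions [L M T^-2].
k (spring constant) has dimensions [M T^-2].
d (distance) has dimensions [L].

Left side: [L]
Right side: [L^-1 M^-2 T^4]

The two sides have different dimensions, so the equation is NOT dimensionally consistent.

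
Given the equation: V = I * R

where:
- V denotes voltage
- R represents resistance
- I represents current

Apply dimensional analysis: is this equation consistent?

Yes

V (voltage) has dimensions [I^-1 L^2 M T^-3].
R (resistance) has dimensions [I^-2 L^2 M T^-3].
I (current) has dimensions [I].

Left side: [I^-1 L^2 M T^-3]
Right side: [I^-1 L^2 M T^-3]

Both sides have the same dimensions, so the equation is dimensionally consistent.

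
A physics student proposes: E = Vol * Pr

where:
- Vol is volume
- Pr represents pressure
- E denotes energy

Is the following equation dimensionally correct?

Yes

Vol (volume) has dimensions [L^3].
Pr (pressure) has dimensions [L^-1 M T^-2].
E (energy) has dimensions [L^2 M T^-2].

Left side: [L^2 M T^-2]
Right side: [L^2 M T^-2]

Both sides have the same dimensions, so the equation is dimensionally consistent.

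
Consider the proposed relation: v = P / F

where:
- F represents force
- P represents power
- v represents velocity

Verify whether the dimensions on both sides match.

Yes

F (force) has dimensions [L M T^-2].
P (power) has dimensions [L^2 M T^-3].
v (velocity) has dimensions [L T^-1].

Left side: [L T^-1]
Right side: [L T^-1]

Both sides have the same dimensions, so the equation is dimensionally consistent.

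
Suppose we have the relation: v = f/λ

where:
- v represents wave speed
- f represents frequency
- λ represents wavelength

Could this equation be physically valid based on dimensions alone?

No

v (wave speed) has dimensions [L T^-1].
f (frequency) has dimensions [T^-1].
λ (wavelength) has dimensions [L].

Left side: [L T^-1]
Right side: [L^-1 T^-1]

The two sides have different dimensions, so the equation is NOT dimensionally consistent.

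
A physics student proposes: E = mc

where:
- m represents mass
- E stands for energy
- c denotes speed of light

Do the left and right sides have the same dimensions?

No

m (mass) has dimensions [M].
E (energy) has dimensions [L^2 M T^-2].
c (speed of light) has dimensions [L T^-1].

Left side: [L^2 M T^-2]
Right side: [L M T^-1]

The two sides have different dimensions, so the equation is NOT dimensionally consistent.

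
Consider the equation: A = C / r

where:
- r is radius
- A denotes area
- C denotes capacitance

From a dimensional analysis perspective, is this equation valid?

No

r (radius) has dimensions [L].
A (area) has dimensions [L^2].
C (capacitance) has dimensions [I^2 L^-2 M^-1 T^4].

Left side: [L^2]
Right side: [I^2 L^-3 M^-1 T^4]

The two sides have different dimensions, so the equation is NOT dimensionally consistent.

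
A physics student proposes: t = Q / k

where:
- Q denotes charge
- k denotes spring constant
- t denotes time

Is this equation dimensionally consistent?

No

Q (charge) has dimensions [I T].
k (spring constant) has dimensions [M T^-2].
t (time) has dimensions [T].

Left side: [T]
Right side: [I M^-1 T^3]

The two sides have different dimensions, so the equation is NOT dimensionally consistent.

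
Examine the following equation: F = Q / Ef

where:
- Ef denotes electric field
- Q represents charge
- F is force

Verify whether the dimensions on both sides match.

No

Ef (electric field) has dimensions [I^-1 L M T^-3].
Q (charge) has dimensions [I T].
F (force) has dimensions [L M T^-2].

Left side: [L M T^-2]
Right side: [I^2 L^-1 M^-1 T^4]

The two sides have different dimensions, so the equation is NOT dimensionally consistent.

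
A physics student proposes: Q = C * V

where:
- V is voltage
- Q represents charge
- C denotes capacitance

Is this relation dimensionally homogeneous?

Yes

V (voltage) has dimensions [I^-1 L^2 M T^-3].
Q (charge) has dimensions [I T].
C (capacitance) has dimensions [I^2 L^-2 M^-1 T^4].

Left side: [I T]
Right side: [I T]

Both sides have the same dimensions, so the equation is dimensionally consistent.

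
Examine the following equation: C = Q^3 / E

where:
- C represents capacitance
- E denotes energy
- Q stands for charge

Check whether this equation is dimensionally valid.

No

C (capacitance) has dimensions [I^2 L^-2 M^-1 T^4].
E (energy) has dimensions [L^2 M T^-2].
Q (charge) has dimensions [I T].

Left side: [I^2 L^-2 M^-1 T^4]
Right side: [I^3 L^-2 M^-1 T^5]

The two sides have different dimensions, so the equation is NOT dimensionally consistent.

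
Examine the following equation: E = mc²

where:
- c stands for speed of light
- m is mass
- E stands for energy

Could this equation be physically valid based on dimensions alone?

Yes

c (speed of light) has dimensions [L T^-1].
m (mass) has dimensions [M].
E (energy) has dimensions [L^2 M T^-2].

Left side: [L^2 M T^-2]
Right side: [L^2 M T^-2]

Both sides have the same dimensions, so the equation is dimensionally consistent.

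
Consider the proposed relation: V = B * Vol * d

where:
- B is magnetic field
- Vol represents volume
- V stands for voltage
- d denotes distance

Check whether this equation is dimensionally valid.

No

B (magnetic field) has dimensions [I^-1 M T^-2].
Vol (volume) has dimensions [L^3].
V (voltage) has dimensions [I^-1 L^2 M T^-3].
d (distance) has dimensions [L].

Left side: [I^-1 L^2 M T^-3]
Right side: [I^-1 L^4 M T^-2]

The two sides have different dimensions, so the equation is NOT dimensionally consistent.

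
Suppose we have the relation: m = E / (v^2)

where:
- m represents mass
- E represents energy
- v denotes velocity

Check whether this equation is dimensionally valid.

Yes

m (mass) has dimensions [M].
E (energy) has dimensions [L^2 M T^-2].
v (velocity) has dimensions [L T^-1].

Left side: [M]
Right side: [M]

Both sides have the same dimensions, so the equation is dimensionally consistent.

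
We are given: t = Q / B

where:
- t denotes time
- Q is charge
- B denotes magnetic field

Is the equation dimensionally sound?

No

t (time) has dimensions [T].
Q (charge) has dimensions [I T].
B (magnetic field) has dimensions [I^-1 M T^-2].

Left side: [T]
Right side: [I^2 M^-1 T^3]

The two sides have different dimensions, so the equation is NOT dimensionally consistent.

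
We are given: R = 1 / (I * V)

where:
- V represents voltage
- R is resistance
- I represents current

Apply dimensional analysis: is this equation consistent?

No

V (voltage) has dimensions [I^-1 L^2 M T^-3].
R (resistance) has dimensions [I^-2 L^2 M T^-3].
I (current) has dimensions [I].

Left side: [I^-2 L^2 M T^-3]
Right side: [L^-2 M^-1 T^3]

The two sides have different dimensions, so the equation is NOT dimensionally consistent.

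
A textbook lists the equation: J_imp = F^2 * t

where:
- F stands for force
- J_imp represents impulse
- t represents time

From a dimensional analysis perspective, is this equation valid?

No

F (force) has dimensions [L M T^-2].
J_imp (impulse) has dimensions [L M T^-1].
t (time) has dimensions [T].

Left side: [L M T^-1]
Right side: [L^2 M^2 T^-3]

The two sides have different dimensions, so the equation is NOT dimensionally consistent.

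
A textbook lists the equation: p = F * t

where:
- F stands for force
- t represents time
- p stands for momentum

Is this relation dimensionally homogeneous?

Yes

F (force) has dimensions [L M T^-2].
t (time) has dimensions [T].
p (momentum) has dimensions [L M T^-1].

Left side: [L M T^-1]
Right side: [L M T^-1]

Both sides have the same dimensions, so the equation is dimensionally consistent.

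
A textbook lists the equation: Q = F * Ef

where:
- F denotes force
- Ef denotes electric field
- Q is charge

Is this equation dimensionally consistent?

No

F (force) has dimensions [L M T^-2].
Ef (electric field) has dimensions [I^-1 L M T^-3].
Q (charge) has dimensions [I T].

Left side: [I T]
Right side: [I^-1 L^2 M^2 T^-5]

The two sides have different dimensions, so the equation is NOT dimensionally consistent.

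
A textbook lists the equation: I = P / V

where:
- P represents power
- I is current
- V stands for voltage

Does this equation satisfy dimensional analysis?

Yes

P (power) has dimensions [L^2 M T^-3].
I (current) has dimensions [I].
V (voltage) has dimensions [I^-1 L^2 M T^-3].

Left side: [I]
Right side: [I]

Both sides have the same dimensions, so the equation is dimensionally consistent.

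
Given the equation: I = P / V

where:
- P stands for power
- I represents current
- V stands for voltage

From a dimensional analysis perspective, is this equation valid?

Yes

P (power) has dimensions [L^2 M T^-3].
I (current) has dimensions [I].
V (voltage) has dimensions [I^-1 L^2 M T^-3].

Left side: [I]
Right side: [I]

Both sides have the same dimensions, so the equation is dimensionally consistent.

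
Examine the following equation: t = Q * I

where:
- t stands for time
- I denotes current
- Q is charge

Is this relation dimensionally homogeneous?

No

t (time) has dimensions [T].
I (current) has dimensions [I].
Q (charge) has dimensions [I T].

Left side: [T]
Right side: [I^2 T]

The two sides have different dimensions, so the equation is NOT dimensionally consistent.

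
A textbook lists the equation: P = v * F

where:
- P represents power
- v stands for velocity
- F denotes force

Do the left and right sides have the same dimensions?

Yes

P (power) has dimensions [L^2 M T^-3].
v (velocity) has dimensions [L T^-1].
F (force) has dimensions [L M T^-2].

Left side: [L^2 M T^-3]
Right side: [L^2 M T^-3]

Both sides have the same dimensions, so the equation is dimensionally consistent.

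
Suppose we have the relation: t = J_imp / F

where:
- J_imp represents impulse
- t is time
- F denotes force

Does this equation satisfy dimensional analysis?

Yes

J_imp (impulse) has dimensions [L M T^-1].
t (time) has dimensions [T].
F (force) has dimensions [L M T^-2].

Left side: [T]
Right side: [T]

Both sides have the same dimensions, so the equation is dimensionally consistent.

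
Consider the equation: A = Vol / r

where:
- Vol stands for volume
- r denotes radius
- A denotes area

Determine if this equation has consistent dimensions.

Yes

Vol (volume) has dimensions [L^3].
r (radius) has dimensions [L].
A (area) has dimensions [L^2].

Left side: [L^2]
Right side: [L^2]

Both sides have the same dimensions, so the equation is dimensionally consistent.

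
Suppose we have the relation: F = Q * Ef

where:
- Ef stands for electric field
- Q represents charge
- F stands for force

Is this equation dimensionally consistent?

Yes

Ef (electric field) has dimensions [I^-1 L M T^-3].
Q (charge) has dimensions [I T].
F (force) has dimensions [L M T^-2].

Left side: [L M T^-2]
Right side: [L M T^-2]

Both sides have the same dimensions, so the equation is dimensionally consistent.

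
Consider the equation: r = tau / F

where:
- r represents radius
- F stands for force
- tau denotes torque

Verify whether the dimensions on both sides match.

Yes

r (radius) has dimensions [L].
F (force) has dimensions [L M T^-2].
tau (torque) has dimensions [L^2 M T^-2].

Left side: [L]
Right side: [L]

Both sides have the same dimensions, so the equation is dimensionally consistent.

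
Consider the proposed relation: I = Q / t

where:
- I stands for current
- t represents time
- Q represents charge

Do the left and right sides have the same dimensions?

Yes

I (current) has dimensions [I].
t (time) has dimensions [T].
Q (charge) has dimensions [I T].

Left side: [I]
Right side: [I]

Both sides have the same dimensions, so the equation is dimensionally consistent.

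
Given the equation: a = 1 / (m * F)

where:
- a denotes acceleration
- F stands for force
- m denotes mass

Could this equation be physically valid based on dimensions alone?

No

a (acceleration) has dimensions [L T^-2].
F (force) has dimensions [L M T^-2].
m (mass) has dimensions [M].

Left side: [L T^-2]
Right side: [L^-1 M^-2 T^2]

The two sides have different dimensions, so the equation is NOT dimensionally consistent.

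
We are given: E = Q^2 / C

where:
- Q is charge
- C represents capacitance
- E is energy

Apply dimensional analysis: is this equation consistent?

Yes

Q (charge) has dimensions [I T].
C (capacitance) has dimensions [I^2 L^-2 M^-1 T^4].
E (energy) has dimensions [L^2 M T^-2].

Left side: [L^2 M T^-2]
Right side: [L^2 M T^-2]

Both sides have the same dimensions, so the equation is dimensionally consistent.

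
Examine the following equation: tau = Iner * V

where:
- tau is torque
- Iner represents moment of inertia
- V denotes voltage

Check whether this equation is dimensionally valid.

No

tau (torque) has dimensions [L^2 M T^-2].
Iner (moment of inertia) has dimensions [L^2 M].
V (voltage) has dimensions [I^-1 L^2 M T^-3].

Left side: [L^2 M T^-2]
Right side: [I^-1 L^4 M^2 T^-3]

The two sides have different dimensions, so the equation is NOT dimensionally consistent.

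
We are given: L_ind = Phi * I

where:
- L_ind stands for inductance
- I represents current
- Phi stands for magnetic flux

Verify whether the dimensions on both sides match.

No

L_ind (inductance) has dimensions [I^-2 L^2 M T^-2].
I (current) has dimensions [I].
Phi (magnetic flux) has dimensions [I^-1 L^2 M T^-2].

Left side: [I^-2 L^2 M T^-2]
Right side: [L^2 M T^-2]

The two sides have different dimensions, so the equation is NOT dimensionally consistent.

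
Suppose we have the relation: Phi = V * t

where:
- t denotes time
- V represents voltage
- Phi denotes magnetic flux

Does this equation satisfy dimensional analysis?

Yes

t (time) has dimensions [T].
V (voltage) has dimensions [I^-1 L^2 M T^-3].
Phi (magnetic flux) has dimensions [I^-1 L^2 M T^-2].

Left side: [I^-1 L^2 M T^-2]
Right side: [I^-1 L^2 M T^-2]

Both sides have the same dimensions, so the equation is dimensionally consistent.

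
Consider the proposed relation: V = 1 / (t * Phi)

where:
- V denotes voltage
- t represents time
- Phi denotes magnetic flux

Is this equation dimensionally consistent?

No

V (voltage) has dimensions [I^-1 L^2 M T^-3].
t (time) has dimensions [T].
Phi (magnetic flux) has dimensions [I^-1 L^2 M T^-2].

Left side: [I^-1 L^2 M T^-3]
Right side: [I L^-2 M^-1 T]

The two sides have different dimensions, so the equation is NOT dimensionally consistent.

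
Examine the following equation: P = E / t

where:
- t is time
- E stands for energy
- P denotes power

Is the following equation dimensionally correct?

Yes

t (time) has dimensions [T].
E (energy) has dimensions [L^2 M T^-2].
P (power) has dimensions [L^2 M T^-3].

Left side: [L^2 M T^-3]
Right side: [L^2 M T^-3]

Both sides have the same dimensions, so the equation is dimensionally consistent.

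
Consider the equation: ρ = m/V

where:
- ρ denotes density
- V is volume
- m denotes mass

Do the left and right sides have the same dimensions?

Yes

ρ (density) has dimensions [L^-3 M].
V (volume) has dimensions [L^3].
m (mass) has dimensions [M].

Left side: [L^-3 M]
Right side: [L^-3 M]

Both sides have the same dimensions, so the equation is dimensionally consistent.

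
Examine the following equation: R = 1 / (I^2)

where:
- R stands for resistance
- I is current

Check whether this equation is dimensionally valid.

No

R (resistance) has dimensions [I^-2 L^2 M T^-3].
I (current) has dimensions [I].

Left side: [I^-2 L^2 M T^-3]
Right side: [I^-2]

The two sides have different dimensions, so the equation is NOT dimensionally consistent.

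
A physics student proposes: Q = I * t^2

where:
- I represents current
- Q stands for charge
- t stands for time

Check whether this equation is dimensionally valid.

No

I (current) has dimensions [I].
Q (charge) has dimensions [I T].
t (time) has dimensions [T].

Left side: [I T]
Right side: [I T^2]

The two sides have different dimensions, so the equation is NOT dimensionally consistent.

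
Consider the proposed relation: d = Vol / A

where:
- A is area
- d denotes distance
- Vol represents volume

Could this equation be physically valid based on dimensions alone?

Yes

A (area) has dimensions [L^2].
d (distance) has dimensions [L].
Vol (volume) has dimensions [L^3].

Left side: [L]
Right side: [L]

Both sides have the same dimensions, so the equation is dimensionally consistent.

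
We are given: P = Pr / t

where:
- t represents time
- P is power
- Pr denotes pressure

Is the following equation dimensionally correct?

No

t (time) has dimensions [T].
P (power) has dimensions [L^2 M T^-3].
Pr (pressure) has dimensions [L^-1 M T^-2].

Left side: [L^2 M T^-3]
Right side: [L^-1 M T^-3]

The two sides have different dimensions, so the equation is NOT dimensionally consistent.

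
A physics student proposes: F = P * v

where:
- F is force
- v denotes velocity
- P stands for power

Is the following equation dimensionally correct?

No

F (force) has dimensions [L M T^-2].
v (velocity) has dimensions [L T^-1].
P (power) has dimensions [L^2 M T^-3].

Left side: [L M T^-2]
Right side: [L^3 M T^-4]

The two sides have different dimensions, so the equation is NOT dimensionally consistent.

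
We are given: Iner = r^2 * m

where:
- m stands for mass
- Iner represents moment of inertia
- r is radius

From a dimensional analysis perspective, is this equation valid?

Yes

m (mass) has dimensions [M].
Iner (moment of inertia) has dimensions [L^2 M].
r (radius) has dimensions [L].

Left side: [L^2 M]
Right side: [L^2 M]

Both sides have the same dimensions, so the equation is dimensionally consistent.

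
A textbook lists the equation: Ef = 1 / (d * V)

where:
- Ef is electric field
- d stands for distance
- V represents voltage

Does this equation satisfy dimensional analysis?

No

Ef (electric field) has dimensions [I^-1 L M T^-3].
d (distance) has dimensions [L].
V (voltage) has dimensions [I^-1 L^2 M T^-3].

Left side: [I^-1 L M T^-3]
Right side: [I L^-3 M^-1 T^3]

The two sides have different dimensions, so the equation is NOT dimensionally consistent.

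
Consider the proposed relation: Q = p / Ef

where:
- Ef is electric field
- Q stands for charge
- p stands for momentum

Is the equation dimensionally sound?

No

Ef (electric field) has dimensions [I^-1 L M T^-3].
Q (charge) has dimensions [I T].
p (momentum) has dimensions [L M T^-1].

Left side: [I T]
Right side: [I T^2]

The two sides have different dimensions, so the equation is NOT dimensionally consistent.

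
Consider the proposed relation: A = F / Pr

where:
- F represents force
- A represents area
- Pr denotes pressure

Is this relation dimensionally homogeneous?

Yes

F (force) has dimensions [L M T^-2].
A (area) has dimensions [L^2].
Pr (pressure) has dimensions [L^-1 M T^-2].

Left side: [L^2]
Right side: [L^2]

Both sides have the same dimensions, so the equation is dimensionally consistent.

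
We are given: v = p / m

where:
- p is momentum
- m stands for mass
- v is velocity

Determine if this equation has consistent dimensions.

Yes

p (momentum) has dimensions [L M T^-1].
m (mass) has dimensions [M].
v (velocity) has dimensions [L T^-1].

Left side: [L T^-1]
Right side: [L T^-1]

Both sides have the same dimensions, so the equation is dimensionally consistent.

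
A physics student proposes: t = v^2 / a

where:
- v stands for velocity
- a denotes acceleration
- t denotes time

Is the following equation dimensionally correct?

No

v (velocity) has dimensions [L T^-1].
a (acceleration) has dimensions [L T^-2].
t (time) has dimensions [T].

Left side: [T]
Right side: [L]

The two sides have different dimensions, so the equation is NOT dimensionally consistent.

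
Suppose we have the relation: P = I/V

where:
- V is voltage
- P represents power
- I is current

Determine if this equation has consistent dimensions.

No

V (voltage) has dimensions [I^-1 L^2 M T^-3].
P (power) has dimensions [L^2 M T^-3].
I (current) has dimensions [I].

Left side: [L^2 M T^-3]
Right side: [I^2 L^-2 M^-1 T^3]

The two sides have different dimensions, so the equation is NOT dimensionally consistent.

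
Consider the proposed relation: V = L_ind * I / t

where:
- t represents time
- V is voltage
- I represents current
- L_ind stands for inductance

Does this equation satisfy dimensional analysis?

Yes

t (time) has dimensions [T].
V (voltage) has dimensions [I^-1 L^2 M T^-3].
I (current) has dimensions [I].
L_ind (inductance) has dimensions [I^-2 L^2 M T^-2].

Left side: [I^-1 L^2 M T^-3]
Right side: [I^-1 L^2 M T^-3]

Both sides have the same dimensions, so the equation is dimensionally consistent.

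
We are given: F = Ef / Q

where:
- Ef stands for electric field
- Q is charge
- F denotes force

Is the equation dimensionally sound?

No

Ef (electric field) has dimensions [I^-1 L M T^-3].
Q (charge) has dimensions [I T].
F (force) has dimensions [L M T^-2].

Left side: [L M T^-2]
Right side: [I^-2 L M T^-4]

The two sides have different dimensions, so the equation is NOT dimensionally consistent.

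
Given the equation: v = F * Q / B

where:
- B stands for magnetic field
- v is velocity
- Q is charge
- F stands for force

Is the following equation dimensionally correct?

No

B (magnetic field) has dimensions [I^-1 M T^-2].
v (velocity) has dimensions [L T^-1].
Q (charge) has dimensions [I T].
F (force) has dimensions [L M T^-2].

Left side: [L T^-1]
Right side: [I^2 L T]

The two sides have different dimensions, so the equation is NOT dimensionally consistent.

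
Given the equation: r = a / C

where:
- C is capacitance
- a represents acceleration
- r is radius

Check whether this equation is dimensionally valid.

No

C (capacitance) has dimensions [I^2 L^-2 M^-1 T^4].
a (acceleration) has dimensions [L T^-2].
r (radius) has dimensions [L].

Left side: [L]
Right side: [I^-2 L^3 M T^-6]

The two sides have different dimensions, so the equation is NOT dimensionally consistent.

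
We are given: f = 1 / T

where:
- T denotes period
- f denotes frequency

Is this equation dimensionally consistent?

Yes

T (period) has dimensions [T].
f (frequency) has dimensions [T^-1].

Left side: [T^-1]
Right side: [T^-1]

Both sides have the same dimensions, so the equation is dimensionally consistent.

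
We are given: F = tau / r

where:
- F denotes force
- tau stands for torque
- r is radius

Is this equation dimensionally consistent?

Yes

F (force) has dimensions [L M T^-2].
tau (torque) has dimensions [L^2 M T^-2].
r (radius) has dimensions [L].

Left side: [L M T^-2]
Right side: [L M T^-2]

Both sides have the same dimensions, so the equation is dimensionally consistent.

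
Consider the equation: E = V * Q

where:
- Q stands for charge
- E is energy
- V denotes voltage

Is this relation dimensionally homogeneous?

Yes

Q (charge) has dimensions [I T].
E (energy) has dimensions [L^2 M T^-2].
V (voltage) has dimensions [I^-1 L^2 M T^-3].

Left side: [L^2 M T^-2]
Right side: [L^2 M T^-2]

Both sides have the same dimensions, so the equation is dimensionally consistent.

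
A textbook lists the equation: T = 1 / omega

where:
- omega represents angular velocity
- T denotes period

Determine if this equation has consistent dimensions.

Yes

omega (angular velocity) has dimensions [T^-1].
T (period) has dimensions [T].

Left side: [T]
Right side: [T]

Both sides have the same dimensions, so the equation is dimensionally consistent.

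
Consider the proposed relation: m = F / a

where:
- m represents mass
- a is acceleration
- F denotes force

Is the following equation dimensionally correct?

Yes

m (mass) has dimensions [M].
a (acceleration) has dimensions [L T^-2].
F (force) has dimensions [L M T^-2].

Left side: [M]
Right side: [M]

Both sides have the same dimensions, so the equation is dimensionally consistent.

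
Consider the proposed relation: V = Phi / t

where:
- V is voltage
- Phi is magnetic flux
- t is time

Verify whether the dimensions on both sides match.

Yes

V (voltage) has dimensions [I^-1 L^2 M T^-3].
Phi (magnetic flux) has dimensions [I^-1 L^2 M T^-2].
t (time) has dimensions [T].

Left side: [I^-1 L^2 M T^-3]
Right side: [I^-1 L^2 M T^-3]

Both sides have the same dimensions, so the equation is dimensionally consistent.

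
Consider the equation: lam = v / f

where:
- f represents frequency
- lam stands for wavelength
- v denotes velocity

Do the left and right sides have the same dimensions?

Yes

f (frequency) has dimensions [T^-1].
lam (wavelength) has dimensions [L].
v (velocity) has dimensions [L T^-1].

Left side: [L]
Right side: [L]

Both sides have the same dimensions, so the equation is dimensionally consistent.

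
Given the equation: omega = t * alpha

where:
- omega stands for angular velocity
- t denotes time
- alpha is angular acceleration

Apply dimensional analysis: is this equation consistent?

Yes

omega (angular velocity) has dimensions [T^-1].
t (time) has dimensions [T].
alpha (angular acceleration) has dimensions [T^-2].

Left side: [T^-1]
Right side: [T^-1]

Both sides have the same dimensions, so the equation is dimensionally consistent.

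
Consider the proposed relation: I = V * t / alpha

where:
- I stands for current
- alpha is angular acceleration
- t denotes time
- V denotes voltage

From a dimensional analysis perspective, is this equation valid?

No

I (current) has dimensions [I].
alpha (angular acceleration) has dimensions [T^-2].
t (time) has dimensions [T].
V (voltage) has dimensions [I^-1 L^2 M T^-3].

Left side: [I]
Right side: [I^-1 L^2 M]

The two sides have different dimensions, so the equation is NOT dimensionally consistent.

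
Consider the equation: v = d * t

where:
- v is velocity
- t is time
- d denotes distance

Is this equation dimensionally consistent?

No

v (velocity) has dimensions [L T^-1].
t (time) has dimensions [T].
d (distance) has dimensions [L].

Left side: [L T^-1]
Right side: [L T]

The two sides have different dimensions, so the equation is NOT dimensionally consistent.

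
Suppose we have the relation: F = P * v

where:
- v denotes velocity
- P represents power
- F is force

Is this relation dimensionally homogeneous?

No

v (velocity) has dimensions [L T^-1].
P (power) has dimensions [L^2 M T^-3].
F (force) has dimensions [L M T^-2].

Left side: [L M T^-2]
Right side: [L^3 M T^-4]

The two sides have different dimensions, so the equation is NOT dimensionally consistent.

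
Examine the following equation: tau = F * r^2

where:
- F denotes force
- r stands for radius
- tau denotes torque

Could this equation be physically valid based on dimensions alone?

No

F (force) has dimensions [L M T^-2].
r (radius) has dimensions [L].
tau (torque) has dimensions [L^2 M T^-2].

Left side: [L^2 M T^-2]
Right side: [L^3 M T^-2]

The two sides have different dimensions, so the equation is NOT dimensionally consistent.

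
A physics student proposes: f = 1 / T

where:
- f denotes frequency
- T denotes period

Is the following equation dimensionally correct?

Yes

f (frequency) has dimensions [T^-1].
T (period) has dimensions [T].

Left side: [T^-1]
Right side: [T^-1]

Both sides have the same dimensions, so the equation is dimensionally consistent.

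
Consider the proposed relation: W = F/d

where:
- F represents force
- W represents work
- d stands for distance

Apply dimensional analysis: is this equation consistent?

No

F (force) has dimensions [L M T^-2].
W (work) has dimensions [L^2 M T^-2].
d (distance) has dimensions [L].

Left side: [L^2 M T^-2]
Right side: [M T^-2]

The two sides have different dimensions, so the equation is NOT dimensionally consistent.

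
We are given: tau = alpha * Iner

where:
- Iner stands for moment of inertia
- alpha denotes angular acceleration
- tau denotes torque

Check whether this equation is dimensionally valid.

Yes

Iner (moment of inertia) has dimensions [L^2 M].
alpha (angular acceleration) has dimensions [T^-2].
tau (torque) has dimensions [L^2 M T^-2].

Left side: [L^2 M T^-2]
Right side: [L^2 M T^-2]

Both sides have the same dimensions, so the equation is dimensionally consistent.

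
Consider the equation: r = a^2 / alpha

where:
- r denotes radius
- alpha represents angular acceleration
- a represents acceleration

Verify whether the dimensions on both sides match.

No

r (radius) has dimensions [L].
alpha (angular acceleration) has dimensions [T^-2].
a (acceleration) has dimensions [L T^-2].

Left side: [L]
Right side: [L^2 T^-2]

The two sides have different dimensions, so the equation is NOT dimensionally consistent.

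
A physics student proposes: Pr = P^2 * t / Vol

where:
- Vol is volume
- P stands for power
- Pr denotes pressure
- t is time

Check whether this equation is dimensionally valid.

No

Vol (volume) has dimensions [L^3].
P (power) has dimensions [L^2 M T^-3].
Pr (pressure) has dimensions [L^-1 M T^-2].
t (time) has dimensions [T].

Left side: [L^-1 M T^-2]
Right side: [L M^2 T^-5]

The two sides have different dimensions, so the equation is NOT dimensionally consistent.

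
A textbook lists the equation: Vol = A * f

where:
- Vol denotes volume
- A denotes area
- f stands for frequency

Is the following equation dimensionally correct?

No

Vol (volume) has dimensions [L^3].
A (area) has dimensions [L^2].
f (frequency) has dimensions [T^-1].

Left side: [L^3]
Right side: [L^2 T^-1]

The two sides have different dimensions, so the equation is NOT dimensionally consistent.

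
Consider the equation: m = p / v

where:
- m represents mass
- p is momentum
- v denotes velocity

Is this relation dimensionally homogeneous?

Yes

m (mass) has dimensions [M].
p (momentum) has dimensions [L M T^-1].
v (velocity) has dimensions [L T^-1].

Left side: [M]
Right side: [M]

Both sides have the same dimensions, so the equation is dimensionally consistent.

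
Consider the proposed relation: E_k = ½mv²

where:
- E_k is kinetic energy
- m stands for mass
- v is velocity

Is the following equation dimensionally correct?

Yes

E_k (kinetic energy) has dimensions [L^2 M T^-2].
m (mass) has dimensions [M].
v (velocity) has dimensions [L T^-1].

Left side: [L^2 M T^-2]
Right side: [L^2 M T^-2]

Both sides have the same dimensions, so the equation is dimensionally consistent.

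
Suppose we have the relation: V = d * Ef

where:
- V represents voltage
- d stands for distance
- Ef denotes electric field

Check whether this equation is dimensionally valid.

Yes

V (voltage) has dimensions [I^-1 L^2 M T^-3].
d (distance) has dimensions [L].
Ef (electric field) has dimensions [I^-1 L M T^-3].

Left side: [I^-1 L^2 M T^-3]
Right side: [I^-1 L^2 M T^-3]

Both sides have the same dimensions, so the equation is dimensionally consistent.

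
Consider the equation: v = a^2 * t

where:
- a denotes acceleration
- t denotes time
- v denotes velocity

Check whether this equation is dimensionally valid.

No

a (acceleration) has dimensions [L T^-2].
t (time) has dimensions [T].
v (velocity) has dimensions [L T^-1].

Left side: [L T^-1]
Right side: [L^2 T^-3]

The two sides have different dimensions, so the equation is NOT dimensionally consistent.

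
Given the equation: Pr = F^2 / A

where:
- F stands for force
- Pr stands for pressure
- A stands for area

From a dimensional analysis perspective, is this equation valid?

No

F (force) has dimensions [L M T^-2].
Pr (pressure) has dimensions [L^-1 M T^-2].
A (area) has dimensions [L^2].

Left side: [L^-1 M T^-2]
Right side: [M^2 T^-4]

The two sides have different dimensions, so the equation is NOT dimensionally consistent.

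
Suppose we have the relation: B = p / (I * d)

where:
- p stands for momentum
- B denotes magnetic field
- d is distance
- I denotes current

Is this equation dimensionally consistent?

No

p (momentum) has dimensions [L M T^-1].
B (magnetic field) has dimensions [I^-1 M T^-2].
d (distance) has dimensions [L].
I (current) has dimensions [I].

Left side: [I^-1 M T^-2]
Right side: [I^-1 M T^-1]

The two sides have different dimensions, so the equation is NOT dimensionally consistent.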